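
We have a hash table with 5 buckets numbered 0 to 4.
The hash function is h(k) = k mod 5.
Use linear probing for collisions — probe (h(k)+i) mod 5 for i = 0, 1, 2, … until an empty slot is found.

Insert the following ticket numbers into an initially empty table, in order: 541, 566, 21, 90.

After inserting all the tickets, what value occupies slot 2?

Insert 541: h=1, slot 1 empty -> index 1.
Insert 566: h=1, slot 1 occupied -> index 2.
Insert 21: h=1, slots 1,2 occupied -> index 3.
Insert 90: h=0, slot 0 empty -> index 0.
Table: [90, 541, 566, 21, —]

566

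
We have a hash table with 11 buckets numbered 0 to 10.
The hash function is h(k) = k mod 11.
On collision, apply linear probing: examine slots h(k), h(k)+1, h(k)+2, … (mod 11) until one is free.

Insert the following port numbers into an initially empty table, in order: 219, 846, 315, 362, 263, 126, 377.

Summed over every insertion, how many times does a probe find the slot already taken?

6

Insert 219: h=10, slot 10 empty → index 10.
Insert 846: h=10, slot 10 occupied → index 0.
Insert 315: h=7, slot 7 empty → index 7.
Insert 362: h=10, slots 10,0 occupied → index 1.
Insert 263: h=10, slots 10,0,1 occupied → index 2.
Insert 126: h=5, slot 5 empty → index 5.
Insert 377: h=3, slot 3 empty → index 3.
Table: [846, 362, 263, 377, _, 126, _, 315, _, _, 219]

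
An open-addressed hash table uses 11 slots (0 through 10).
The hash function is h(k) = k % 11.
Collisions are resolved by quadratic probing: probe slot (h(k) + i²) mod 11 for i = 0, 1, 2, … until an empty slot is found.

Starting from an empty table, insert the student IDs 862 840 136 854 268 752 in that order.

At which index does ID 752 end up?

9

Insert 862: h=4, slot 4 empty => index 4.
Insert 840: h=4, slot 4 occupied => index 5.
Insert 136: h=4, slots 4,5 occupied => index 8.
Insert 854: h=7, slot 7 empty => index 7.
Insert 268: h=4, slots 4,5,8 occupied => index 2.
Insert 752: h=4, slots 4,5,8,2 occupied => index 9.
Table: [∅, ∅, 268, ∅, 862, 840, ∅, 854, 136, 752, ∅]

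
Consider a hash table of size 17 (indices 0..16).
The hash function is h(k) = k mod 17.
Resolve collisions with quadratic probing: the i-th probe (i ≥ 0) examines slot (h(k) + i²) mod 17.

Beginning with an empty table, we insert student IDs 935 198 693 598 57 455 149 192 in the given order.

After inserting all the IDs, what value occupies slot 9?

192

935 hashes to 0; slot 0 is free -> place at 0.
198 hashes to 11; slot 11 is free -> place at 11.
693 hashes to 13; slot 13 is free -> place at 13.
598 hashes to 3; slot 3 is free -> place at 3.
57 hashes to 6; slot 6 is free -> place at 6.
455 hashes to 13; 13 taken -> place at 14.
149 hashes to 13; 13,14,0 taken -> place at 5.
192 hashes to 5; 5,6 taken -> place at 9.
Table: [935, ∅, ∅, 598, ∅, 149, 57, ∅, ∅, 192, ∅, 198, ∅, 693, 455, ∅, ∅]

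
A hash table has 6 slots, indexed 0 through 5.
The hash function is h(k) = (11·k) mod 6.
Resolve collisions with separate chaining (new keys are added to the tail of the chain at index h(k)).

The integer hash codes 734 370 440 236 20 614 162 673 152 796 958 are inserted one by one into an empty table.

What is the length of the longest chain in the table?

Insert 734: h=4, bucket 4 empty → new chain.
Insert 370: h=2, bucket 2 empty → new chain.
Insert 440: h=4, bucket 4 nonempty → append to chain.
Insert 236: h=4, bucket 4 nonempty → append to chain.
Insert 20: h=4, bucket 4 nonempty → append to chain.
Insert 614: h=4, bucket 4 nonempty → append to chain.
Insert 162: h=0, bucket 0 empty → new chain.
Insert 673: h=5, bucket 5 empty → new chain.
Insert 152: h=4, bucket 4 nonempty → append to chain.
Insert 796: h=2, bucket 2 nonempty → append to chain.
Insert 958: h=2, bucket 2 nonempty → append to chain.
Final buckets:
0: 162
1: _
2: 370 -> 796 -> 958
3: _
4: 734 -> 440 -> 236 -> 20 -> 614 -> 152
5: 673

6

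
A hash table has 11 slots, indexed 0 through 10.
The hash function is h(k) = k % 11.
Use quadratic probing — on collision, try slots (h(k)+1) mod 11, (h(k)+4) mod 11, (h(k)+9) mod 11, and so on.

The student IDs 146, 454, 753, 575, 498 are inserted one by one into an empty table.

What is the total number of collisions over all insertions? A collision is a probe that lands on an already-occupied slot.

Insert 146: h=3, slot 3 empty => index 3.
Insert 454: h=3, slot 3 occupied => index 4.
Insert 753: h=5, slot 5 empty => index 5.
Insert 575: h=3, slots 3,4 occupied => index 7.
Insert 498: h=3, slots 3,4,7 occupied => index 1.
Table: [_, 498, _, 146, 454, 753, _, 575, _, _, _]

6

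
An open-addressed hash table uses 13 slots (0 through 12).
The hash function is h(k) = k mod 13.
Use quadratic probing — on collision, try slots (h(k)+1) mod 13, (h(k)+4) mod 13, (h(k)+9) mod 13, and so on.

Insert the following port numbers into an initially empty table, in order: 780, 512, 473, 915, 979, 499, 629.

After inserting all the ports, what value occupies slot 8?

629

780: h=0 -> slot 0
512: h=5 -> slot 5
473: h=5, probe 5,6 -> slot 6
915: h=5, probe 5,6,9 -> slot 9
979: h=4 -> slot 4
499: h=5, probe 5,6,9,1 -> slot 1
629: h=5, probe 5,6,9,1,8 -> slot 8
Table: [780, 499, -, -, 979, 512, 473, -, 629, 915, -, -, -]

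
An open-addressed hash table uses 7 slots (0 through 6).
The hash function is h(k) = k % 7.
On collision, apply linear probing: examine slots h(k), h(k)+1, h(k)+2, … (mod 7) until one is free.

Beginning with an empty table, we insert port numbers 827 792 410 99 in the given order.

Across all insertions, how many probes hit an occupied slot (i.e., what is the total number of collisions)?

3

Insert 827: h=1, slot 1 empty -> index 1.
Insert 792: h=1, slot 1 occupied -> index 2.
Insert 410: h=4, slot 4 empty -> index 4.
Insert 99: h=1, slots 1,2 occupied -> index 3.
Table: [—, 827, 792, 99, 410, —, —]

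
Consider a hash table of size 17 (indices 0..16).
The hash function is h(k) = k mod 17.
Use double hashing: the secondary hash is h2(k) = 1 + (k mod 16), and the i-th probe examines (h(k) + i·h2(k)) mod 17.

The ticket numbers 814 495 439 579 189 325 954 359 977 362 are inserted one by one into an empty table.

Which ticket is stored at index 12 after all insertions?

977

814 hashes to 15; slot 15 is free -> place at 15.
495 hashes to 2; slot 2 is free -> place at 2.
439 hashes to 14; slot 14 is free -> place at 14.
579 hashes to 1; slot 1 is free -> place at 1.
189 hashes to 2, h2=14; 2 taken -> place at 16.
325 hashes to 2, h2=6; 2 taken -> place at 8.
954 hashes to 2, h2=11; 2 taken -> place at 13.
359 hashes to 2, h2=8; 2 taken -> place at 10.
977 hashes to 8, h2=2; 8,10 taken -> place at 12.
362 hashes to 5; slot 5 is free -> place at 5.
Table: [—, 579, 495, —, —, 362, —, —, 325, —, 359, —, 977, 954, 439, 814, 189]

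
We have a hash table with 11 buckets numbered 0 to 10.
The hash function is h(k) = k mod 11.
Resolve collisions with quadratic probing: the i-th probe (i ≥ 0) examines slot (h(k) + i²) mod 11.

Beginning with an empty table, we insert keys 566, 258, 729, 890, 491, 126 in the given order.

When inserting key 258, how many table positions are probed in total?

2

566 hashes to 5; slot 5 is free → place at 5.
258 hashes to 5; 5 taken → place at 6.
729 hashes to 3; slot 3 is free → place at 3.
890 hashes to 10; slot 10 is free → place at 10.
491 hashes to 7; slot 7 is free → place at 7.
126 hashes to 5; 5,6 taken → place at 9.
Table: [—, —, —, 729, —, 566, 258, 491, —, 126, 890]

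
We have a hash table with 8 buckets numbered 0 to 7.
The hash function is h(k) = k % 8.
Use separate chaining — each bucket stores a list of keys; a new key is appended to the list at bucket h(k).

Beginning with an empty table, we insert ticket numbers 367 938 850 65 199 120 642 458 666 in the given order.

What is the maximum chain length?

5

367 -> bucket 7
938 -> bucket 2
850 -> bucket 2 (collision)
65 -> bucket 1
199 -> bucket 7 (collision)
120 -> bucket 0
642 -> bucket 2 (collision)
458 -> bucket 2 (collision)
666 -> bucket 2 (collision)
Final buckets:
0: 120
1: 65
2: 938 -> 850 -> 642 -> 458 -> 666
3: .
4: .
5: .
6: .
7: 367 -> 199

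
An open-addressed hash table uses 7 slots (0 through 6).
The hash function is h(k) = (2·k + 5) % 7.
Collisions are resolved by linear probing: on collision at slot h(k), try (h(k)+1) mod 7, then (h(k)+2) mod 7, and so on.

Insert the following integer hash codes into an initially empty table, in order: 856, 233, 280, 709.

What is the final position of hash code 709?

856 hashes to 2; slot 2 is free => place at 2.
233 hashes to 2; 2 taken => place at 3.
280 hashes to 5; slot 5 is free => place at 5.
709 hashes to 2; 2,3 taken => place at 4.
Table: [_, _, 856, 233, 709, 280, _]

4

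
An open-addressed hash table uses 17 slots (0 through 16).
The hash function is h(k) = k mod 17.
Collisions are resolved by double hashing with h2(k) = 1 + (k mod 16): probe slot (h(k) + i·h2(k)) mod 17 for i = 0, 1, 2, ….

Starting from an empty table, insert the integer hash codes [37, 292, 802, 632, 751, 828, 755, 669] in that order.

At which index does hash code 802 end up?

Insert 37: h=3, slot 3 empty → index 3.
Insert 292: h=3, h2=5, slot 3 occupied → index 8.
Insert 802: h=3, h2=3, slot 3 occupied → index 6.
Insert 632: h=3, h2=9, slot 3 occupied → index 12.
Insert 751: h=3, h2=16, slot 3 occupied → index 2.
Insert 828: h=12, h2=13, slots 12,8 occupied → index 4.
Insert 755: h=7, slot 7 empty → index 7.
Insert 669: h=6, h2=14, slots 6,3 occupied → index 0.
Table: [669, ∅, 751, 37, 828, ∅, 802, 755, 292, ∅, ∅, ∅, 632, ∅, ∅, ∅, ∅]

6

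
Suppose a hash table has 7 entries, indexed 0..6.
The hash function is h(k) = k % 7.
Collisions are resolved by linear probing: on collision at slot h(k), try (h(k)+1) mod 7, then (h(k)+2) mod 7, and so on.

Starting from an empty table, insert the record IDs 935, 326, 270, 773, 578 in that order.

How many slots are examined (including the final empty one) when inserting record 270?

935: h=4 -> slot 4
326: h=4, probe 4,5 -> slot 5
270: h=4, probe 4,5,6 -> slot 6
773: h=3 -> slot 3
578: h=4, probe 4,5,6,0 -> slot 0
Table: [578, ., ., 773, 935, 326, 270]

3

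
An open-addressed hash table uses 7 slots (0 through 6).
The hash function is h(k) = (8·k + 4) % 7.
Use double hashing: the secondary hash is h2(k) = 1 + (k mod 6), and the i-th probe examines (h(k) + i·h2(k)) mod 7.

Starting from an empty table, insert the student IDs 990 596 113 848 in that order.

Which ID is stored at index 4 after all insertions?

Insert 990: h=0, slot 0 empty -> index 0.
Insert 596: h=5, slot 5 empty -> index 5.
Insert 113: h=5, h2=6, slot 5 occupied -> index 4.
Insert 848: h=5, h2=3, slot 5 occupied -> index 1.
Table: [990, 848, -, -, 113, 596, -]

113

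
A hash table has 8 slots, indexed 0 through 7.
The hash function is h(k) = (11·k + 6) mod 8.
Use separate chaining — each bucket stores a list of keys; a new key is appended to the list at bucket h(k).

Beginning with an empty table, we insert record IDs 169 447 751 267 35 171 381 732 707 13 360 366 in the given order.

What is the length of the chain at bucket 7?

4

169 → bucket 1
447 → bucket 3
751 → bucket 3 (collision)
267 → bucket 7
35 → bucket 7 (collision)
171 → bucket 7 (collision)
381 → bucket 5
732 → bucket 2
707 → bucket 7 (collision)
13 → bucket 5 (collision)
360 → bucket 6
366 → bucket 0
Final buckets:
0: 366
1: 169
2: 732
3: 447 -> 751
4: _
5: 381 -> 13
6: 360
7: 267 -> 35 -> 171 -> 707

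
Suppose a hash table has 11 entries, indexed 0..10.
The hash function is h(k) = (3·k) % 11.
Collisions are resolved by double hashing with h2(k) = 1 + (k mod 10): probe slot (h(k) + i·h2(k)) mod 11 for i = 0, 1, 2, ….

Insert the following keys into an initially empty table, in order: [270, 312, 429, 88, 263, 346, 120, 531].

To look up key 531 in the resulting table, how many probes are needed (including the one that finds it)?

270: h=7 -> slot 7
312: h=1 -> slot 1
429: h=0 -> slot 0
88: h=0, h2=9, probe 0,9 -> slot 9
263: h=8 -> slot 8
346: h=4 -> slot 4
120: h=8, h2=1, probe 8,9,10 -> slot 10
531: h=9, h2=2, probe 9,0,2 -> slot 2
Table: [429, 312, 531, -, 346, -, -, 270, 263, 88, 120]
Lookup 531: h=9, h2=2, probe 9,0,2 → found at 2.

3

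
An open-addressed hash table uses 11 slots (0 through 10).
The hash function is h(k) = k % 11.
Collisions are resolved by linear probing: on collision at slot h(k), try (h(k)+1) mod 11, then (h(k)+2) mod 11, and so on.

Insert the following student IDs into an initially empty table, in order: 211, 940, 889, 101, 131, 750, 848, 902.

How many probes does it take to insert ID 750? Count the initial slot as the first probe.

3

Insert 211: h=2, slot 2 empty → index 2.
Insert 940: h=5, slot 5 empty → index 5.
Insert 889: h=9, slot 9 empty → index 9.
Insert 101: h=2, slot 2 occupied → index 3.
Insert 131: h=10, slot 10 empty → index 10.
Insert 750: h=2, slots 2,3 occupied → index 4.
Insert 848: h=1, slot 1 empty → index 1.
Insert 902: h=0, slot 0 empty → index 0.
Table: [902, 848, 211, 101, 750, 940, -, -, -, 889, 131]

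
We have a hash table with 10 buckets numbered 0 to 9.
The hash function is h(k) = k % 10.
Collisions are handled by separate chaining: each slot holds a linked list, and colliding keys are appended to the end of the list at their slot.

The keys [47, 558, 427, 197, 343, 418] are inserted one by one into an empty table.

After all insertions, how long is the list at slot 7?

3

Insert 47: h=7, bucket 7 empty → new chain.
Insert 558: h=8, bucket 8 empty → new chain.
Insert 427: h=7, bucket 7 nonempty → append to chain.
Insert 197: h=7, bucket 7 nonempty → append to chain.
Insert 343: h=3, bucket 3 empty → new chain.
Insert 418: h=8, bucket 8 nonempty → append to chain.
Final buckets:
0: .
1: .
2: .
3: 343
4: .
5: .
6: .
7: 47 -> 427 -> 197
8: 558 -> 418
9: .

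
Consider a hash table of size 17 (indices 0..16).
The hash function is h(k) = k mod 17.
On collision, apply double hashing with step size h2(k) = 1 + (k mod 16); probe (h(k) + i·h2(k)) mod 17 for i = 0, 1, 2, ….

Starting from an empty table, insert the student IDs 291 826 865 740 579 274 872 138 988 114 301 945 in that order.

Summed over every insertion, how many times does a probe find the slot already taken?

10

Insert 291: h=2, slot 2 empty -> index 2.
Insert 826: h=10, slot 10 empty -> index 10.
Insert 865: h=15, slot 15 empty -> index 15.
Insert 740: h=9, slot 9 empty -> index 9.
Insert 579: h=1, slot 1 empty -> index 1.
Insert 274: h=2, h2=3, slot 2 occupied -> index 5.
Insert 872: h=5, h2=9, slot 5 occupied -> index 14.
Insert 138: h=2, h2=11, slot 2 occupied -> index 13.
Insert 988: h=2, h2=13, slots 2,15 occupied -> index 11.
Insert 114: h=12, slot 12 empty -> index 12.
Insert 301: h=12, h2=14, slots 12,9 occupied -> index 6.
Insert 945: h=10, h2=2, slots 10,12,14 occupied -> index 16.
Table: [., 579, 291, ., ., 274, 301, ., ., 740, 826, 988, 114, 138, 872, 865, 945]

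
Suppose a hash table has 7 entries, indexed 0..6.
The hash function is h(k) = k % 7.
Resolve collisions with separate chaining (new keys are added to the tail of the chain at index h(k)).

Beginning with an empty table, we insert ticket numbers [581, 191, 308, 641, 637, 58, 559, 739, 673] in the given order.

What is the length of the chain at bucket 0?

3

Insert 581: h=0, bucket 0 empty → new chain.
Insert 191: h=2, bucket 2 empty → new chain.
Insert 308: h=0, bucket 0 nonempty → append to chain.
Insert 641: h=4, bucket 4 empty → new chain.
Insert 637: h=0, bucket 0 nonempty → append to chain.
Insert 58: h=2, bucket 2 nonempty → append to chain.
Insert 559: h=6, bucket 6 empty → new chain.
Insert 739: h=4, bucket 4 nonempty → append to chain.
Insert 673: h=1, bucket 1 empty → new chain.
Final buckets:
0: 581 -> 308 -> 637
1: 673
2: 191 -> 58
3: —
4: 641 -> 739
5: —
6: 559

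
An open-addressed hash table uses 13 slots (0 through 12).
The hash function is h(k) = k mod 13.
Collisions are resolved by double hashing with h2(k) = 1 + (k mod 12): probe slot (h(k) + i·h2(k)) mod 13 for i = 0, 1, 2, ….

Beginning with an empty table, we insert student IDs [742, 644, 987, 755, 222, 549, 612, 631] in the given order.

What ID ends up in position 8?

742 hashes to 1; slot 1 is free → place at 1.
644 hashes to 7; slot 7 is free → place at 7.
987 hashes to 12; slot 12 is free → place at 12.
755 hashes to 1, h2=12; 1 taken → place at 0.
222 hashes to 1, h2=7; 1 taken → place at 8.
549 hashes to 3; slot 3 is free → place at 3.
612 hashes to 1, h2=1; 1 taken → place at 2.
631 hashes to 7, h2=8; 7,2 taken → place at 10.
Table: [755, 742, 612, 549, ., ., ., 644, 222, ., 631, ., 987]

222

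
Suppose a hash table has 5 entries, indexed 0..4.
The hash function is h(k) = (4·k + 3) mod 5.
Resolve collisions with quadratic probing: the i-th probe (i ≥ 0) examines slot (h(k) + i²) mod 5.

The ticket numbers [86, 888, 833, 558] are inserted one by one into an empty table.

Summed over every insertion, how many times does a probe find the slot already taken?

3

86 hashes to 2; slot 2 is free → place at 2.
888 hashes to 0; slot 0 is free → place at 0.
833 hashes to 0; 0 taken → place at 1.
558 hashes to 0; 0,1 taken → place at 4.
Table: [888, 833, 86, _, 558]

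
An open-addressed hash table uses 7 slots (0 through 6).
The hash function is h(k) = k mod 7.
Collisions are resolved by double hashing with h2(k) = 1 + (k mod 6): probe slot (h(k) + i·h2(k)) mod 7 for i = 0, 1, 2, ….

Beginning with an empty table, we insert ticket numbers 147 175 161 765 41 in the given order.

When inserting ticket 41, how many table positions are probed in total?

Insert 147: h=0, slot 0 empty → index 0.
Insert 175: h=0, h2=2, slot 0 occupied → index 2.
Insert 161: h=0, h2=6, slot 0 occupied → index 6.
Insert 765: h=2, h2=4, slots 2,6 occupied → index 3.
Insert 41: h=6, h2=6, slot 6 occupied → index 5.
Table: [147, ∅, 175, 765, ∅, 41, 161]

2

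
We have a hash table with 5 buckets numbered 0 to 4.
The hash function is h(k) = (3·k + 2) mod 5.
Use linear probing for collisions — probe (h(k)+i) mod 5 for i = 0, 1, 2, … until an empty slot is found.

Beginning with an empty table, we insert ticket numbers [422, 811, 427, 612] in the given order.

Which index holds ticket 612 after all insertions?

1

Insert 422: h=3, slot 3 empty => index 3.
Insert 811: h=0, slot 0 empty => index 0.
Insert 427: h=3, slot 3 occupied => index 4.
Insert 612: h=3, slots 3,4,0 occupied => index 1.
Table: [811, 612, ., 422, 427]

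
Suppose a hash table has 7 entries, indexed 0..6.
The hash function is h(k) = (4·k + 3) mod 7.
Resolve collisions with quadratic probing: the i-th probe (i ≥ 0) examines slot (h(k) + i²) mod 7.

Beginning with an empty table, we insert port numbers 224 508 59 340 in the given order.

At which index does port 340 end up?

224: h=3 → slot 3
508: h=5 → slot 5
59: h=1 → slot 1
340: h=5, probe 5,6 → slot 6
Table: [_, 59, _, 224, _, 508, 340]

6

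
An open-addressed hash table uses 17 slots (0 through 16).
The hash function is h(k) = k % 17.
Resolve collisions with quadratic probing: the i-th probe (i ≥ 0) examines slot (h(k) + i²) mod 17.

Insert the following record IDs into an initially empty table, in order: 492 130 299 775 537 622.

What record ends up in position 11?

130

492: h=16 => slot 16
130: h=11 => slot 11
299: h=10 => slot 10
775: h=10, probe 10,11,14 => slot 14
537: h=10, probe 10,11,14,2 => slot 2
622: h=10, probe 10,11,14,2,9 => slot 9
Table: [-, -, 537, -, -, -, -, -, -, 622, 299, 130, -, -, 775, -, 492]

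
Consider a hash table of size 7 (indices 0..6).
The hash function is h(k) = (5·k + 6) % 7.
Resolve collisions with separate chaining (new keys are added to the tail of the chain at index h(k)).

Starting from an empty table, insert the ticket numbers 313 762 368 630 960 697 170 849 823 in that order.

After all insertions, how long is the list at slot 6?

Insert 313: h=3, bucket 3 empty -> new chain.
Insert 762: h=1, bucket 1 empty -> new chain.
Insert 368: h=5, bucket 5 empty -> new chain.
Insert 630: h=6, bucket 6 empty -> new chain.
Insert 960: h=4, bucket 4 empty -> new chain.
Insert 697: h=5, bucket 5 nonempty -> append to chain.
Insert 170: h=2, bucket 2 empty -> new chain.
Insert 849: h=2, bucket 2 nonempty -> append to chain.
Insert 823: h=5, bucket 5 nonempty -> append to chain.
Final buckets:
0: ∅
1: 762
2: 170 -> 849
3: 313
4: 960
5: 368 -> 697 -> 823
6: 630

1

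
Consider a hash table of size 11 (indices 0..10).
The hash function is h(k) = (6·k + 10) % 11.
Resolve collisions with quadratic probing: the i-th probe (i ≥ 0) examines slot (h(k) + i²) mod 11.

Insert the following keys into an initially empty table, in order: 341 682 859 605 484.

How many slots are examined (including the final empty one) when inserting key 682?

2

341: h=10 => slot 10
682: h=10, probe 10,0 => slot 0
859: h=5 => slot 5
605: h=10, probe 10,0,3 => slot 3
484: h=10, probe 10,0,3,8 => slot 8
Table: [682, _, _, 605, _, 859, _, _, 484, _, 341]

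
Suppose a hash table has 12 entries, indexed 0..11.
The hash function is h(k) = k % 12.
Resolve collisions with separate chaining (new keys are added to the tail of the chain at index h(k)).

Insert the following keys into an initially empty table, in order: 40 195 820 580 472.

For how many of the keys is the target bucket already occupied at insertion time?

3

40 -> bucket 4
195 -> bucket 3
820 -> bucket 4 (collision)
580 -> bucket 4 (collision)
472 -> bucket 4 (collision)
Final buckets:
0: .
1: .
2: .
3: 195
4: 40 -> 820 -> 580 -> 472
5: .
6: .
7: .
8: .
9: .
10: .
11: .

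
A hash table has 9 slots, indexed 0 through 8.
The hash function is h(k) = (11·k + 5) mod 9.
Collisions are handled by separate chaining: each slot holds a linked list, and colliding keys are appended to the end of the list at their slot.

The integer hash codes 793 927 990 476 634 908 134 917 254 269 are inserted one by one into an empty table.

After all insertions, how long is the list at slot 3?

Insert 793: h=7, bucket 7 empty -> new chain.
Insert 927: h=5, bucket 5 empty -> new chain.
Insert 990: h=5, bucket 5 nonempty -> append to chain.
Insert 476: h=3, bucket 3 empty -> new chain.
Insert 634: h=4, bucket 4 empty -> new chain.
Insert 908: h=3, bucket 3 nonempty -> append to chain.
Insert 134: h=3, bucket 3 nonempty -> append to chain.
Insert 917: h=3, bucket 3 nonempty -> append to chain.
Insert 254: h=0, bucket 0 empty -> new chain.
Insert 269: h=3, bucket 3 nonempty -> append to chain.
Final buckets:
0: 254
1: _
2: _
3: 476 -> 908 -> 134 -> 917 -> 269
4: 634
5: 927 -> 990
6: _
7: 793
8: _

5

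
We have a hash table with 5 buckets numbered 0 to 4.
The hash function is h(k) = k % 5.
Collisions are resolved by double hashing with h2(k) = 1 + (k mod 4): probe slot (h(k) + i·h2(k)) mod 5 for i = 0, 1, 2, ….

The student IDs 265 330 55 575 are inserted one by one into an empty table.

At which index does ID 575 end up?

2

265: h=0 -> slot 0
330: h=0, h2=3, probe 0,3 -> slot 3
55: h=0, h2=4, probe 0,4 -> slot 4
575: h=0, h2=4, probe 0,4,3,2 -> slot 2
Table: [265, -, 575, 330, 55]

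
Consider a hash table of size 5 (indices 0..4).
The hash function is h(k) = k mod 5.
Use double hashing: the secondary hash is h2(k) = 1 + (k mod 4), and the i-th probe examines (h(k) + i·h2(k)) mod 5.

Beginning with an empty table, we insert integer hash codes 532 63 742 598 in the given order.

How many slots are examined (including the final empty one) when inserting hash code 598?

532: h=2 => slot 2
63: h=3 => slot 3
742: h=2, h2=3, probe 2,0 => slot 0
598: h=3, h2=3, probe 3,1 => slot 1
Table: [742, 598, 532, 63, _]

2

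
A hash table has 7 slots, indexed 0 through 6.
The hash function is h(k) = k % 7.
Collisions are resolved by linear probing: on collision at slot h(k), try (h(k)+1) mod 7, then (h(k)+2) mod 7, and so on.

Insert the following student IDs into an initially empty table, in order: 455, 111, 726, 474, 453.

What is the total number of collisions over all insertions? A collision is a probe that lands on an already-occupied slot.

455 hashes to 0; slot 0 is free => place at 0.
111 hashes to 6; slot 6 is free => place at 6.
726 hashes to 5; slot 5 is free => place at 5.
474 hashes to 5; 5,6,0 taken => place at 1.
453 hashes to 5; 5,6,0,1 taken => place at 2.
Table: [455, 474, 453, _, _, 726, 111]

7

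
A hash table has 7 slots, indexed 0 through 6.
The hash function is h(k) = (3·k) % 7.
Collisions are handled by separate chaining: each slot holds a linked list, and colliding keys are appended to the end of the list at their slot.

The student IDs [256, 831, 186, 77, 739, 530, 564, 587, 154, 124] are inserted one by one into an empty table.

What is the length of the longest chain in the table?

4

Insert 256: h=5, bucket 5 empty → new chain.
Insert 831: h=1, bucket 1 empty → new chain.
Insert 186: h=5, bucket 5 nonempty → append to chain.
Insert 77: h=0, bucket 0 empty → new chain.
Insert 739: h=5, bucket 5 nonempty → append to chain.
Insert 530: h=1, bucket 1 nonempty → append to chain.
Insert 564: h=5, bucket 5 nonempty → append to chain.
Insert 587: h=4, bucket 4 empty → new chain.
Insert 154: h=0, bucket 0 nonempty → append to chain.
Insert 124: h=1, bucket 1 nonempty → append to chain.
Final buckets:
0: 77 -> 154
1: 831 -> 530 -> 124
2: -
3: -
4: 587
5: 256 -> 186 -> 739 -> 564
6: -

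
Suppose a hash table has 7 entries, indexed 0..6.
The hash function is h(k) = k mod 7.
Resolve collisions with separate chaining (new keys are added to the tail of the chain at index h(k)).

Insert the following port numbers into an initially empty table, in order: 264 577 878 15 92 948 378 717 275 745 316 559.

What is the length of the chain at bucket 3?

Insert 264: h=5, bucket 5 empty → new chain.
Insert 577: h=3, bucket 3 empty → new chain.
Insert 878: h=3, bucket 3 nonempty → append to chain.
Insert 15: h=1, bucket 1 empty → new chain.
Insert 92: h=1, bucket 1 nonempty → append to chain.
Insert 948: h=3, bucket 3 nonempty → append to chain.
Insert 378: h=0, bucket 0 empty → new chain.
Insert 717: h=3, bucket 3 nonempty → append to chain.
Insert 275: h=2, bucket 2 empty → new chain.
Insert 745: h=3, bucket 3 nonempty → append to chain.
Insert 316: h=1, bucket 1 nonempty → append to chain.
Insert 559: h=6, bucket 6 empty → new chain.
Final buckets:
0: 378
1: 15 -> 92 -> 316
2: 275
3: 577 -> 878 -> 948 -> 717 -> 745
4: .
5: 264
6: 559

5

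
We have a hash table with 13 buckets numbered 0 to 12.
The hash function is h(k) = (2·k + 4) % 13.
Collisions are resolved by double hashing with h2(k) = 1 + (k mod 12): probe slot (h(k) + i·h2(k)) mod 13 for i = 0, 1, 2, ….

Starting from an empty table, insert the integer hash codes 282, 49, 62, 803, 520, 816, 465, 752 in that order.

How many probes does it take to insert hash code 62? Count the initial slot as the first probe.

282: h=9 -> slot 9
49: h=11 -> slot 11
62: h=11, h2=3, probe 11,1 -> slot 1
803: h=11, h2=12, probe 11,10 -> slot 10
520: h=4 -> slot 4
816: h=11, h2=1, probe 11,12 -> slot 12
465: h=11, h2=10, probe 11,8 -> slot 8
752: h=0 -> slot 0
Table: [752, 62, ., ., 520, ., ., ., 465, 282, 803, 49, 816]

2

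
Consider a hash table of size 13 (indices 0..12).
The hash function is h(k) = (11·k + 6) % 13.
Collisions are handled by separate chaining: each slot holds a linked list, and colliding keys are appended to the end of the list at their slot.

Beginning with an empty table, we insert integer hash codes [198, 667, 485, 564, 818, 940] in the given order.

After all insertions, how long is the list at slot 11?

3

Insert 198: h=0, bucket 0 empty → new chain.
Insert 667: h=11, bucket 11 empty → new chain.
Insert 485: h=11, bucket 11 nonempty → append to chain.
Insert 564: h=9, bucket 9 empty → new chain.
Insert 818: h=8, bucket 8 empty → new chain.
Insert 940: h=11, bucket 11 nonempty → append to chain.
Final buckets:
0: 198
1: -
2: -
3: -
4: -
5: -
6: -
7: -
8: 818
9: 564
10: -
11: 667 -> 485 -> 940
12: -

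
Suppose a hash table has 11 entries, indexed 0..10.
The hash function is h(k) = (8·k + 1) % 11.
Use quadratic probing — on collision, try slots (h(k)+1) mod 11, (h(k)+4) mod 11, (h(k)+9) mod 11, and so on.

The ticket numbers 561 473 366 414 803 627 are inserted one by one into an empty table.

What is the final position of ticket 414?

6

561: h=1 -> slot 1
473: h=1, probe 1,2 -> slot 2
366: h=3 -> slot 3
414: h=2, probe 2,3,6 -> slot 6
803: h=1, probe 1,2,5 -> slot 5
627: h=1, probe 1,2,5,10 -> slot 10
Table: [-, 561, 473, 366, -, 803, 414, -, -, -, 627]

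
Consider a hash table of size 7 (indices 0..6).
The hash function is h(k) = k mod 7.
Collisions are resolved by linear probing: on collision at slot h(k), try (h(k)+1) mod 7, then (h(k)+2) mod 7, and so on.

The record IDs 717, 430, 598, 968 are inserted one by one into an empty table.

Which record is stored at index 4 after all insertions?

Insert 717: h=3, slot 3 empty => index 3.
Insert 430: h=3, slot 3 occupied => index 4.
Insert 598: h=3, slots 3,4 occupied => index 5.
Insert 968: h=2, slot 2 empty => index 2.
Table: [∅, ∅, 968, 717, 430, 598, ∅]

430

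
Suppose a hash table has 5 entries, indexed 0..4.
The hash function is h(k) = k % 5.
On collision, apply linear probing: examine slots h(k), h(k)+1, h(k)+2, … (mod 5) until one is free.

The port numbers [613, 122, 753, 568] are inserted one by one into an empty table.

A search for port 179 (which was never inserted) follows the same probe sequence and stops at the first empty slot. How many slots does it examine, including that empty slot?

3

613 hashes to 3; slot 3 is free → place at 3.
122 hashes to 2; slot 2 is free → place at 2.
753 hashes to 3; 3 taken → place at 4.
568 hashes to 3; 3,4 taken → place at 0.
Table: [568, -, 122, 613, 753]
Lookup 179: h=4, probe 4,0,1 → slot 1 empty, not found.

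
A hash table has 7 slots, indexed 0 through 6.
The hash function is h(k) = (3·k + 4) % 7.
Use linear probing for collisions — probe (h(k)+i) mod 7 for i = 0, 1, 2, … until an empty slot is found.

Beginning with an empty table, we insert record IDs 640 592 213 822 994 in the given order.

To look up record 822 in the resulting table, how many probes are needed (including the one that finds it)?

640 hashes to 6; slot 6 is free => place at 6.
592 hashes to 2; slot 2 is free => place at 2.
213 hashes to 6; 6 taken => place at 0.
822 hashes to 6; 6,0 taken => place at 1.
994 hashes to 4; slot 4 is free => place at 4.
Table: [213, 822, 592, -, 994, -, 640]
Lookup 822: h=6, probe 6,0,1 → found at 1.

3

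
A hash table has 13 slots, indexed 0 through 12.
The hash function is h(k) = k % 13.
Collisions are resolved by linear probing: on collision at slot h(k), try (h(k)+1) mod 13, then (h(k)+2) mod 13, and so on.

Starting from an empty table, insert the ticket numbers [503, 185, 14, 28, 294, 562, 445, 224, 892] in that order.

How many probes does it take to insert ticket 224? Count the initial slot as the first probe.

4

503: h=9 → slot 9
185: h=3 → slot 3
14: h=1 → slot 1
28: h=2 → slot 2
294: h=8 → slot 8
562: h=3, probe 3,4 → slot 4
445: h=3, probe 3,4,5 → slot 5
224: h=3, probe 3,4,5,6 → slot 6
892: h=8, probe 8,9,10 → slot 10
Table: [—, 14, 28, 185, 562, 445, 224, —, 294, 503, 892, —, —]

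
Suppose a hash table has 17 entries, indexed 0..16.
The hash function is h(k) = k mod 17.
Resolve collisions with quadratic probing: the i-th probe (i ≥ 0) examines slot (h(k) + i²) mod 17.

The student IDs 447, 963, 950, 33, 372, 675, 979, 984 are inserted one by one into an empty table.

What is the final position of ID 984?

7

447: h=5 → slot 5
963: h=11 → slot 11
950: h=15 → slot 15
33: h=16 → slot 16
372: h=15, probe 15,16,2 → slot 2
675: h=12 → slot 12
979: h=10 → slot 10
984: h=15, probe 15,16,2,7 → slot 7
Table: [_, _, 372, _, _, 447, _, 984, _, _, 979, 963, 675, _, _, 950, 33]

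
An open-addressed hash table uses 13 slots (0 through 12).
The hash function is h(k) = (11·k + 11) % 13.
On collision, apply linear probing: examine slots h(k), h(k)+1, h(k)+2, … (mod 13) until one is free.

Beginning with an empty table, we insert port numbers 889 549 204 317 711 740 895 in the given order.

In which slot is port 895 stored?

Insert 889: h=1, slot 1 empty → index 1.
Insert 549: h=5, slot 5 empty → index 5.
Insert 204: h=6, slot 6 empty → index 6.
Insert 317: h=1, slot 1 occupied → index 2.
Insert 711: h=6, slot 6 occupied → index 7.
Insert 740: h=0, slot 0 empty → index 0.
Insert 895: h=2, slot 2 occupied → index 3.
Table: [740, 889, 317, 895, —, 549, 204, 711, —, —, —, —, —]

3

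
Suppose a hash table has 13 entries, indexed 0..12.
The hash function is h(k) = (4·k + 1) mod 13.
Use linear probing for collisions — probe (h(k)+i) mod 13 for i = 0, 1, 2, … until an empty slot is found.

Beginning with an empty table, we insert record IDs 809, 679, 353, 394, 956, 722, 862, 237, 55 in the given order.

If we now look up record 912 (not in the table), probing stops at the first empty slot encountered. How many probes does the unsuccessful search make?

2

809: h=0 → slot 0
679: h=0, probe 0,1 → slot 1
353: h=9 → slot 9
394: h=4 → slot 4
956: h=3 → slot 3
722: h=3, probe 3,4,5 → slot 5
862: h=4, probe 4,5,6 → slot 6
237: h=0, probe 0,1,2 → slot 2
55: h=0, probe 0,1,2,3,4,5,6,7 → slot 7
Table: [809, 679, 237, 956, 394, 722, 862, 55, -, 353, -, -, -]
Lookup 912: h=9, probe 9,10 → slot 10 empty, not found.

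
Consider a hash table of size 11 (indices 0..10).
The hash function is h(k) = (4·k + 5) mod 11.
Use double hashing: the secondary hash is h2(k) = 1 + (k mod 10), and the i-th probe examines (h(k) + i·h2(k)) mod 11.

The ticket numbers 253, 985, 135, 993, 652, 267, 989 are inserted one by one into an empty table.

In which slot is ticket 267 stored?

3

253 hashes to 5; slot 5 is free -> place at 5.
985 hashes to 7; slot 7 is free -> place at 7.
135 hashes to 6; slot 6 is free -> place at 6.
993 hashes to 6, h2=4; 6 taken -> place at 10.
652 hashes to 6, h2=3; 6 taken -> place at 9.
267 hashes to 6, h2=8; 6 taken -> place at 3.
989 hashes to 1; slot 1 is free -> place at 1.
Table: [-, 989, -, 267, -, 253, 135, 985, -, 652, 993]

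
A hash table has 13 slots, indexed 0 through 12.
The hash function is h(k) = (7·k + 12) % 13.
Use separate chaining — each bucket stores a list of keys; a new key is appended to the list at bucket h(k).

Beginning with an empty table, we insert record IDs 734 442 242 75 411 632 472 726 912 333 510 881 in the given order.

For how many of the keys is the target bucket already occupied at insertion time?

734 -> bucket 2
442 -> bucket 12
242 -> bucket 3
75 -> bucket 4
411 -> bucket 3 (collision)
632 -> bucket 3 (collision)
472 -> bucket 1
726 -> bucket 11
912 -> bucket 0
333 -> bucket 3 (collision)
510 -> bucket 7
881 -> bucket 4 (collision)
Final buckets:
0: 912
1: 472
2: 734
3: 242 -> 411 -> 632 -> 333
4: 75 -> 881
5: ∅
6: ∅
7: 510
8: ∅
9: ∅
10: ∅
11: 726
12: 442

4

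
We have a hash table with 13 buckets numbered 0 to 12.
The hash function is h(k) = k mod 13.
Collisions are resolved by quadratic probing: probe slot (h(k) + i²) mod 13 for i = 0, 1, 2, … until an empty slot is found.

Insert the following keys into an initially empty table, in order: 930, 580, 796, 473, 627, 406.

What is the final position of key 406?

930: h=7 -> slot 7
580: h=8 -> slot 8
796: h=3 -> slot 3
473: h=5 -> slot 5
627: h=3, probe 3,4 -> slot 4
406: h=3, probe 3,4,7,12 -> slot 12
Table: [∅, ∅, ∅, 796, 627, 473, ∅, 930, 580, ∅, ∅, ∅, 406]

12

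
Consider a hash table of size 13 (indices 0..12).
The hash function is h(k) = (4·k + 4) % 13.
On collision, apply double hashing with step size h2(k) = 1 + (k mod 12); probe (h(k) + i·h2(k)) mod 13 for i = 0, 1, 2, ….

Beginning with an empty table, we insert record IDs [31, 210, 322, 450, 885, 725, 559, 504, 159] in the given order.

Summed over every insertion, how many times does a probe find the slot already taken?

5

Insert 31: h=11, slot 11 empty → index 11.
Insert 210: h=12, slot 12 empty → index 12.
Insert 322: h=5, slot 5 empty → index 5.
Insert 450: h=10, slot 10 empty → index 10.
Insert 885: h=8, slot 8 empty → index 8.
Insert 725: h=5, h2=6, slots 5,11 occupied → index 4.
Insert 559: h=4, h2=8, slots 4,12 occupied → index 7.
Insert 504: h=5, h2=1, slot 5 occupied → index 6.
Insert 159: h=3, slot 3 empty → index 3.
Table: [-, -, -, 159, 725, 322, 504, 559, 885, -, 450, 31, 210]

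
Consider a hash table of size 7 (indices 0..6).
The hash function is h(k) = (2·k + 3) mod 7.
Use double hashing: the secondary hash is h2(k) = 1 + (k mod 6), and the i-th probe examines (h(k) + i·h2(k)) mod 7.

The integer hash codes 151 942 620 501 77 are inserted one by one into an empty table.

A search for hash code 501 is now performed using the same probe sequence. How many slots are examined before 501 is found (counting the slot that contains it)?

2

Insert 151: h=4, slot 4 empty => index 4.
Insert 942: h=4, h2=1, slot 4 occupied => index 5.
Insert 620: h=4, h2=3, slot 4 occupied => index 0.
Insert 501: h=4, h2=4, slot 4 occupied => index 1.
Insert 77: h=3, slot 3 empty => index 3.
Table: [620, 501, ., 77, 151, 942, .]
Lookup 501: h=4, h2=4, probe 4,1 → found at 1.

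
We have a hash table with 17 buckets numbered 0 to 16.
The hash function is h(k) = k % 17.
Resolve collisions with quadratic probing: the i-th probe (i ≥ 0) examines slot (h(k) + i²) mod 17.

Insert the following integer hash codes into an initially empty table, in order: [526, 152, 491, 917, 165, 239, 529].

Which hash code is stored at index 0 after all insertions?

152

Insert 526: h=16, slot 16 empty → index 16.
Insert 152: h=16, slot 16 occupied → index 0.
Insert 491: h=15, slot 15 empty → index 15.
Insert 917: h=16, slots 16,0 occupied → index 3.
Insert 165: h=12, slot 12 empty → index 12.
Insert 239: h=1, slot 1 empty → index 1.
Insert 529: h=2, slot 2 empty → index 2.
Table: [152, 239, 529, 917, —, —, —, —, —, —, —, —, 165, —, —, 491, 526]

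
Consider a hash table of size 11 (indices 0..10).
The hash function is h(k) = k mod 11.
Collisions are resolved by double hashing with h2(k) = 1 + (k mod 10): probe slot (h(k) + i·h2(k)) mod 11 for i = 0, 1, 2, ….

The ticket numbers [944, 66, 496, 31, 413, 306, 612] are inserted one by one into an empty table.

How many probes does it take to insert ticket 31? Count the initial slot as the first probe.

3

Insert 944: h=9, slot 9 empty => index 9.
Insert 66: h=0, slot 0 empty => index 0.
Insert 496: h=1, slot 1 empty => index 1.
Insert 31: h=9, h2=2, slots 9,0 occupied => index 2.
Insert 413: h=6, slot 6 empty => index 6.
Insert 306: h=9, h2=7, slot 9 occupied => index 5.
Insert 612: h=7, slot 7 empty => index 7.
Table: [66, 496, 31, —, —, 306, 413, 612, —, 944, —]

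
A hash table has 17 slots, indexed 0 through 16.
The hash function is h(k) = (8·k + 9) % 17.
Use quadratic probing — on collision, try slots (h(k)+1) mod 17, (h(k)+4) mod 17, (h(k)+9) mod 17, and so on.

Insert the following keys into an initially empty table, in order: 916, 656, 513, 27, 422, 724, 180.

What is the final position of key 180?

Insert 916: h=10, slot 10 empty → index 10.
Insert 656: h=4, slot 4 empty → index 4.
Insert 513: h=16, slot 16 empty → index 16.
Insert 27: h=4, slot 4 occupied → index 5.
Insert 422: h=2, slot 2 empty → index 2.
Insert 724: h=4, slots 4,5 occupied → index 8.
Insert 180: h=4, slots 4,5,8 occupied → index 13.
Table: [_, _, 422, _, 656, 27, _, _, 724, _, 916, _, _, 180, _, _, 513]

13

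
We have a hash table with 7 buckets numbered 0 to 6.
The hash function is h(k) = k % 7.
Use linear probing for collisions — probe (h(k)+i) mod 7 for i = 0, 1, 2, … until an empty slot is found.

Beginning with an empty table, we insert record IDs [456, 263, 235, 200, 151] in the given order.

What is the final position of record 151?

Insert 456: h=1, slot 1 empty => index 1.
Insert 263: h=4, slot 4 empty => index 4.
Insert 235: h=4, slot 4 occupied => index 5.
Insert 200: h=4, slots 4,5 occupied => index 6.
Insert 151: h=4, slots 4,5,6 occupied => index 0.
Table: [151, 456, ., ., 263, 235, 200]

0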